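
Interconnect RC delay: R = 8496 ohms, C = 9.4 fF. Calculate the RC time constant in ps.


Step 1: tau = R * C
Step 2: tau = 8496 * 9.4 fF = 8496 * 9.4e-15 F
Step 3: tau = 7.98624e-11 s = 79.8624 ps

79.8624


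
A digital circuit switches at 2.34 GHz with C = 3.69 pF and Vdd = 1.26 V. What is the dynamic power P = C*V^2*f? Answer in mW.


Step 1: V^2 = 1.26^2 = 1.5876 V^2
Step 2: P = C*V^2*f = 3.69e-12 F * 1.5876 * 2.34e9 Hz
Step 3: P = 1.370829096e-02 W
Step 4: P = 13.708 mW

13.708


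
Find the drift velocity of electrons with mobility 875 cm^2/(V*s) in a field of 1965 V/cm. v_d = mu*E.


Step 1: v_d = mu * E
Step 2: v_d = 875 * 1965 = 1719375
Step 3: v_d = 1.72e+06 cm/s

1.72e+06


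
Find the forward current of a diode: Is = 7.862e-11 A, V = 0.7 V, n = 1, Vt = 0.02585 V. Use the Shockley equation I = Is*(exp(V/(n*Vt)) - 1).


Step 1: V/(n*Vt) = 0.7/(1*0.02585) = 27.0793
Step 2: exp(27.0793) = 5.7596e+11
Step 3: I = 7.862e-11 * (5.7596e+11 - 1) = 4.53e+01 A

4.53e+01


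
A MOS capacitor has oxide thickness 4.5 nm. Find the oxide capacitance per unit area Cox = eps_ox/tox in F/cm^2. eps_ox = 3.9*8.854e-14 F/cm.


Step 1: eps_ox = 3.9 * 8.854e-14 = 3.45306e-13 F/cm
Step 2: tox in cm = 4.5 nm * 1e-7 = 4.5000e-07 cm
Step 3: Cox = 3.45306e-13 / 4.5000e-07 = 7.67e-07 F/cm^2

7.67e-07


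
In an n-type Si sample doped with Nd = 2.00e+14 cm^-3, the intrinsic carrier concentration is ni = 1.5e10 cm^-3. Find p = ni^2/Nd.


Step 1: Since Nd >> ni, n ≈ Nd = 2.00e+14 cm^-3
Step 2: p = ni^2 / n = (1.5e10)^2 / 2.00e+14
Step 3: p = 2.25e20 / 2.00e+14 = 1.13e+06 cm^-3

1.13e+06


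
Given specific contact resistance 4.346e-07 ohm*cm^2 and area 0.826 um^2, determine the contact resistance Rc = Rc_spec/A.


Step 1: Convert area to cm^2: 0.826 um^2 = 8.2600e-09 cm^2
Step 2: Rc = Rc_spec / A = 4.346e-07 / 8.2600e-09
Step 3: Rc = 5.26e+01 ohms

5.26e+01


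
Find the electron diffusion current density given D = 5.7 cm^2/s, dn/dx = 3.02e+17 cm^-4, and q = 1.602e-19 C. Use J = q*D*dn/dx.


Step 1: J = q * D * (dn/dx)
Step 2: J = 1.602e-19 * 5.7 * 3.02e+17
Step 3: J = 2.76e-01 A/cm^2

2.76e-01


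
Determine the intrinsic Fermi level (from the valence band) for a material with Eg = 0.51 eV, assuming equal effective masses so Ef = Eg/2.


Step 1: For an intrinsic semiconductor, the Fermi level sits at midgap.
Step 2: Ef = Eg / 2 = 0.51 / 2 = 0.255 eV

0.255


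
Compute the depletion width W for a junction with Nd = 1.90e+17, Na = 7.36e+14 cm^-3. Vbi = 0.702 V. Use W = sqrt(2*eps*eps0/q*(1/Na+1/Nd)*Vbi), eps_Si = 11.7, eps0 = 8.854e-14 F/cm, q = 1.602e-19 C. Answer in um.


Step 1: 1/Na + 1/Nd = 1/7.36e+14 + 1/1.90e+17 = 1.36396e-15
Step 2: 2*eps*eps0/q = 2*11.7*8.854e-14/1.602e-19 = 1.293281e+07
Step 3: W^2 = 1.293281e+07 * 1.36396e-15 * 0.702 = 1.23832e-08
Step 4: W = sqrt(1.23832e-08) = 1.113e-04 cm = 1.113 um

1.113


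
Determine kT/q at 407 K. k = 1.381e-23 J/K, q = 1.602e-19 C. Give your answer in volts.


Step 1: kT = 1.381e-23 * 407 = 5.62067e-21 J
Step 2: Vt = kT/q = 5.62067e-21 / 1.602e-19
Step 3: Vt = 0.03509 V

0.03509


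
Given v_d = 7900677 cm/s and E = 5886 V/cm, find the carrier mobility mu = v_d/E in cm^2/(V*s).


Step 1: mu = v_d / E
Step 2: mu = 7900677 / 5886
Step 3: mu = 1342.28 cm^2/(V*s)

1342.28


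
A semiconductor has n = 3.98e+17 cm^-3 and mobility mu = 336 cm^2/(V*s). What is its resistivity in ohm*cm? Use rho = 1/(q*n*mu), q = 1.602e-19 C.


Step 1: sigma = q * n * mu = 1.602e-19 * 3.98e+17 * 336 = 2.14232e+01 S/cm
Step 2: rho = 1 / sigma = 1 / 2.14232e+01 = 0.04668 ohm*cm

0.04668


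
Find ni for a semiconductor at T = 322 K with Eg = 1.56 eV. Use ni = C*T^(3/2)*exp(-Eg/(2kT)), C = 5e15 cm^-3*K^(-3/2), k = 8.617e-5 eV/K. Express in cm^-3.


Step 1: Compute kT = 8.617e-5 * 322 = 0.02774674 eV
Step 2: Exponent = -Eg/(2kT) = -1.56/(2*0.02774674) = -28.11141
Step 3: T^(3/2) = 322^1.5 = 5778.08
Step 4: ni = 5e15 * 5778.08 * exp(-28.11141) = 1.79e+07 cm^-3

1.79e+07


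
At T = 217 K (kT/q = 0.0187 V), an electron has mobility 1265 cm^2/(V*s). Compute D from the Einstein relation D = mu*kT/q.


Step 1: D = mu * (kT/q)
Step 2: D = 1265 * 0.0187
Step 3: D = 23.66 cm^2/s

23.66


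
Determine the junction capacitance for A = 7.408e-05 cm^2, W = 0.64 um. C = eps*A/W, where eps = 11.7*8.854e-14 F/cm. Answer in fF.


Step 1: eps_Si = 11.7 * 8.854e-14 = 1.035918e-12 F/cm
Step 2: W in cm = 0.64 * 1e-4 = 6.40e-05 cm
Step 3: C = 1.035918e-12 * 7.408e-05 / 6.40e-05 = 1.199075e-12 F
Step 4: C = 1199.08 fF

1199.08


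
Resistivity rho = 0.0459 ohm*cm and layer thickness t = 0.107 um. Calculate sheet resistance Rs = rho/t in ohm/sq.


Step 1: Convert thickness to cm: t = 0.107 um = 1.0700e-05 cm
Step 2: Rs = rho / t = 0.0459 / 1.0700e-05
Step 3: Rs = 4289.7 ohm/sq

4289.7


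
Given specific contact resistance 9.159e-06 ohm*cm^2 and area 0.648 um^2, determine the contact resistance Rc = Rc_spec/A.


Step 1: Convert area to cm^2: 0.648 um^2 = 6.4800e-09 cm^2
Step 2: Rc = Rc_spec / A = 9.159e-06 / 6.4800e-09
Step 3: Rc = 1.41e+03 ohms

1.41e+03


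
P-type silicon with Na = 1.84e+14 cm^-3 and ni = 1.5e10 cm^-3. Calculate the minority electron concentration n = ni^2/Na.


Step 1: Majority hole concentration p ≈ Na = 1.84e+14 cm^-3
Step 2: n = ni^2 / Na = (1.5e10)^2 / 1.84e+14
Step 3: n = 1.22e+06 cm^-3

1.22e+06


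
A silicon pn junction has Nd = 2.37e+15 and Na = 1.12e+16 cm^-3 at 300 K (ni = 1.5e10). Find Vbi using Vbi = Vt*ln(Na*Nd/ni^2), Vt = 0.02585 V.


Step 1: Compute Na*Nd/ni^2 = 1.12e+16 * 2.37e+15 / (1.5e10)^2 = 1.1797e+11
Step 2: ln(1.1797e+11) = 25.4937
Step 3: Vbi = 0.02585 * 25.4937 = 0.659 V

0.659


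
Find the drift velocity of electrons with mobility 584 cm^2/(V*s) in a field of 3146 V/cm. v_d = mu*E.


Step 1: v_d = mu * E
Step 2: v_d = 584 * 3146 = 1837264
Step 3: v_d = 1.84e+06 cm/s

1.84e+06


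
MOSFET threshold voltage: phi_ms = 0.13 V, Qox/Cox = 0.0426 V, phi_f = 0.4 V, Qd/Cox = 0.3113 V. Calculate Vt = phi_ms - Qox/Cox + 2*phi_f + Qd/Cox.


Step 1: Vt = phi_ms - Qox/Cox + 2*phi_f + Qd/Cox
Step 2: Vt = 0.13 - 0.0426 + 2*0.4 + 0.3113
Step 3: Vt = 0.13 - 0.0426 + 0.8 + 0.3113
Step 4: Vt = 1.1987 V

1.1987


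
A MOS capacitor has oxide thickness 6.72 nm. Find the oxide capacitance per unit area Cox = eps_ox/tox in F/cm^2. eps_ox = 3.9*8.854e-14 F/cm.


Step 1: eps_ox = 3.9 * 8.854e-14 = 3.45306e-13 F/cm
Step 2: tox in cm = 6.72 nm * 1e-7 = 6.7200e-07 cm
Step 3: Cox = 3.45306e-13 / 6.7200e-07 = 5.14e-07 F/cm^2

5.14e-07


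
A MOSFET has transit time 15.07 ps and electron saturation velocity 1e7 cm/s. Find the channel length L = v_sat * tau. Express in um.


Step 1: tau in seconds = 15.07 ps * 1e-12 = 1.5070e-11 s
Step 2: L = v_sat * tau = 1e7 * 1.5070e-11 = 1.5070e-04 cm
Step 3: L in um = 1.5070e-04 * 1e4 = 1.507 um

1.507


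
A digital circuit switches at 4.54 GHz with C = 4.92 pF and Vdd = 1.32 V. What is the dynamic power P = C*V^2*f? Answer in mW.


Step 1: V^2 = 1.32^2 = 1.7424 V^2
Step 2: P = C*V^2*f = 4.92e-12 F * 1.7424 * 4.54e9 Hz
Step 3: P = 3.891964032e-02 W
Step 4: P = 38.92 mW

38.92


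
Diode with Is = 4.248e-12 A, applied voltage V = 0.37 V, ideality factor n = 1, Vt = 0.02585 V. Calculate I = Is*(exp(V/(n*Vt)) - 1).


Step 1: V/(n*Vt) = 0.37/(1*0.02585) = 14.3133
Step 2: exp(14.3133) = 1.6451e+06
Step 3: I = 4.248e-12 * (1.6451e+06 - 1) = 6.99e-06 A

6.99e-06


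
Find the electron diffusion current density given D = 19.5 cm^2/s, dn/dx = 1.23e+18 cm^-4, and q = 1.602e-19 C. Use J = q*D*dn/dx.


Step 1: J = q * D * (dn/dx)
Step 2: J = 1.602e-19 * 19.5 * 1.23e+18
Step 3: J = 3.84e+00 A/cm^2

3.84e+00


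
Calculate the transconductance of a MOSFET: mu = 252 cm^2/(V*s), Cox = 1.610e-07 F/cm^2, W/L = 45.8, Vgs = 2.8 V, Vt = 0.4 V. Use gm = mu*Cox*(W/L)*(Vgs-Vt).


Step 1: Vov = Vgs - Vt = 2.8 - 0.4 = 2.4 V
Step 2: gm = mu * Cox * (W/L) * Vov
Step 3: gm = 252 * 1.610e-07 * 45.8 * 2.4 = 4.46e-03 S

4.46e-03


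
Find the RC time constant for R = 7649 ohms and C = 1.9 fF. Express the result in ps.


Step 1: tau = R * C
Step 2: tau = 7649 * 1.9 fF = 7649 * 1.9e-15 F
Step 3: tau = 1.45331e-11 s = 14.5331 ps

14.5331


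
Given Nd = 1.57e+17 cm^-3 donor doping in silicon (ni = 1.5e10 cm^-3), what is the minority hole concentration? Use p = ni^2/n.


Step 1: Since Nd >> ni, n ≈ Nd = 1.57e+17 cm^-3
Step 2: p = ni^2 / n = (1.5e10)^2 / 1.57e+17
Step 3: p = 2.25e20 / 1.57e+17 = 1.43e+03 cm^-3

1.43e+03


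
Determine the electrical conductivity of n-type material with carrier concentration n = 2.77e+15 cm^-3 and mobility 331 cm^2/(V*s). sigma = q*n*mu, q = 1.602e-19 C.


Step 1: sigma = q * n * mu
Step 2: sigma = 1.602e-19 * 2.77e+15 * 331
Step 3: sigma = 1.469e-01 S/cm

1.469e-01


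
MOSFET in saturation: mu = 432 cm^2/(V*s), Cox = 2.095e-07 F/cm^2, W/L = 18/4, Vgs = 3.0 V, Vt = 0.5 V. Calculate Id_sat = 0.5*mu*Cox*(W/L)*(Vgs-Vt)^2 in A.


Step 1: Overdrive voltage Vov = Vgs - Vt = 3.0 - 0.5 = 2.5 V
Step 2: W/L = 18/4 = 4.5
Step 3: Id = 0.5 * 432 * 2.095e-07 * 4.5 * 2.5^2
Step 4: Id = 1.27e-03 A

1.27e-03


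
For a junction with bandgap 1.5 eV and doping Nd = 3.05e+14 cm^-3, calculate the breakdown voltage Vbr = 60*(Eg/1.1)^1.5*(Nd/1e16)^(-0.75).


Step 1: Eg/1.1 = 1.5/1.1 = 1.363636
Step 2: (Eg/1.1)^1.5 = 1.363636^1.5 = 1.592384
Step 3: (Nd/1e16)^(-0.75) = (0.0305)^(-0.75) = 13.701721
Step 4: Vbr = 60 * 1.592384 * 13.701721 = 1309.1 V

1309.1


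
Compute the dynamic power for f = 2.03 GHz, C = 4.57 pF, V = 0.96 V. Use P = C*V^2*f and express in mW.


Step 1: V^2 = 0.96^2 = 0.9216 V^2
Step 2: P = C*V^2*f = 4.57e-12 F * 0.9216 * 2.03e9 Hz
Step 3: P = 8.54977536e-03 W
Step 4: P = 8.55 mW

8.55


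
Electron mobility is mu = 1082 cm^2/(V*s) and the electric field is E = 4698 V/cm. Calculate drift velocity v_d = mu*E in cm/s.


Step 1: v_d = mu * E
Step 2: v_d = 1082 * 4698 = 5083236
Step 3: v_d = 5.08e+06 cm/s

5.08e+06


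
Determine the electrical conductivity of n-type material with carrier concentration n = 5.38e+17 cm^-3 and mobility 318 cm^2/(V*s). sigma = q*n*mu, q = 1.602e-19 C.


Step 1: sigma = q * n * mu
Step 2: sigma = 1.602e-19 * 5.38e+17 * 318
Step 3: sigma = 2.741e+01 S/cm

2.741e+01


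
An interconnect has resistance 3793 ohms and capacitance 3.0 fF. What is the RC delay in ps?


Step 1: tau = R * C
Step 2: tau = 3793 * 3.0 fF = 3793 * 3.0e-15 F
Step 3: tau = 1.1379e-11 s = 11.379 ps

11.379


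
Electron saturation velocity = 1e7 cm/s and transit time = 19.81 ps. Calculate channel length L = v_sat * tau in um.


Step 1: tau in seconds = 19.81 ps * 1e-12 = 1.9810e-11 s
Step 2: L = v_sat * tau = 1e7 * 1.9810e-11 = 1.9810e-04 cm
Step 3: L in um = 1.9810e-04 * 1e4 = 1.981 um

1.981


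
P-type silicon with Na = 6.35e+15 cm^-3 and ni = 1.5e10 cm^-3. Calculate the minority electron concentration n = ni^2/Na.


Step 1: Majority hole concentration p ≈ Na = 6.35e+15 cm^-3
Step 2: n = ni^2 / Na = (1.5e10)^2 / 6.35e+15
Step 3: n = 3.54e+04 cm^-3

3.54e+04


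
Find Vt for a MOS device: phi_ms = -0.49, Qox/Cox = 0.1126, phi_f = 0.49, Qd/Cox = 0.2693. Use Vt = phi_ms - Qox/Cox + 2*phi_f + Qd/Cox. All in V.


Step 1: Vt = phi_ms - Qox/Cox + 2*phi_f + Qd/Cox
Step 2: Vt = -0.49 - 0.1126 + 2*0.49 + 0.2693
Step 3: Vt = -0.49 - 0.1126 + 0.98 + 0.2693
Step 4: Vt = 0.6467 V

0.6467


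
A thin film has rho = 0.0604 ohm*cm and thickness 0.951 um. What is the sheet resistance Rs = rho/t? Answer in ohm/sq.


Step 1: Convert thickness to cm: t = 0.951 um = 9.5100e-05 cm
Step 2: Rs = rho / t = 0.0604 / 9.5100e-05
Step 3: Rs = 635.1 ohm/sq

635.1


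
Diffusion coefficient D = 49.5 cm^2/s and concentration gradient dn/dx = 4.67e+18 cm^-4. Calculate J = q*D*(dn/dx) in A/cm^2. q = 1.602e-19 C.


Step 1: J = q * D * (dn/dx)
Step 2: J = 1.602e-19 * 49.5 * 4.67e+18
Step 3: J = 3.70e+01 A/cm^2

3.70e+01


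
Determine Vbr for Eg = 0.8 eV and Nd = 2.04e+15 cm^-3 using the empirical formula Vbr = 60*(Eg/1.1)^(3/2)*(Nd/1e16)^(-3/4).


Step 1: Eg/1.1 = 0.8/1.1 = 0.727273
Step 2: (Eg/1.1)^1.5 = 0.727273^1.5 = 0.620221
Step 3: (Nd/1e16)^(-0.75) = (0.204)^(-0.75) = 3.294408
Step 4: Vbr = 60 * 0.620221 * 3.294408 = 122.6 V

122.6


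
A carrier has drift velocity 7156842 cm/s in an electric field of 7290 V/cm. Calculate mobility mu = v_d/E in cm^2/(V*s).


Step 1: mu = v_d / E
Step 2: mu = 7156842 / 7290
Step 3: mu = 981.73 cm^2/(V*s)

981.73


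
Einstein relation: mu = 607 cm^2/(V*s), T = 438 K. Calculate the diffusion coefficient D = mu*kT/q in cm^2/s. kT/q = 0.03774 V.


Step 1: D = mu * (kT/q)
Step 2: D = 607 * 0.03774
Step 3: D = 22.91 cm^2/s

22.91


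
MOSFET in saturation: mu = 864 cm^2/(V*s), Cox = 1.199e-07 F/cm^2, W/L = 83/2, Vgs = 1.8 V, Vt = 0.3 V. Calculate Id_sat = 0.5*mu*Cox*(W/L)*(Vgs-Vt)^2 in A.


Step 1: Overdrive voltage Vov = Vgs - Vt = 1.8 - 0.3 = 1.5 V
Step 2: W/L = 83/2 = 41.5
Step 3: Id = 0.5 * 864 * 1.199e-07 * 41.5 * 1.5^2
Step 4: Id = 4.84e-03 A

4.84e-03


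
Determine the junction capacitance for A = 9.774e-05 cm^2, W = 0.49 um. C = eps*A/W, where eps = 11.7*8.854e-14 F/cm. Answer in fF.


Step 1: eps_Si = 11.7 * 8.854e-14 = 1.035918e-12 F/cm
Step 2: W in cm = 0.49 * 1e-4 = 4.90e-05 cm
Step 3: C = 1.035918e-12 * 9.774e-05 / 4.90e-05 = 2.066339e-12 F
Step 4: C = 2066.34 fF

2066.34


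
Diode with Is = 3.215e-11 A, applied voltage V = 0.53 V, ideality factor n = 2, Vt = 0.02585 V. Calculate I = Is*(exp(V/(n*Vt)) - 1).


Step 1: V/(n*Vt) = 0.53/(2*0.02585) = 10.2515
Step 2: exp(10.2515) = 2.8325e+04
Step 3: I = 3.215e-11 * (2.8325e+04 - 1) = 9.11e-07 A

9.11e-07


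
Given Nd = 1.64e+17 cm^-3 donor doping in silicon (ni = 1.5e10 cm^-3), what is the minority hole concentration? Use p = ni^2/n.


Step 1: Since Nd >> ni, n ≈ Nd = 1.64e+17 cm^-3
Step 2: p = ni^2 / n = (1.5e10)^2 / 1.64e+17
Step 3: p = 2.25e20 / 1.64e+17 = 1.37e+03 cm^-3

1.37e+03


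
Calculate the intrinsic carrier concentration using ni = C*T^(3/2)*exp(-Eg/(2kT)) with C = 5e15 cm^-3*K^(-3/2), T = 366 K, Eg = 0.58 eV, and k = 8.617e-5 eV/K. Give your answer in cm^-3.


Step 1: Compute kT = 8.617e-5 * 366 = 0.03153822 eV
Step 2: Exponent = -Eg/(2kT) = -0.58/(2*0.03153822) = -9.19519
Step 3: T^(3/2) = 366^1.5 = 7001.99
Step 4: ni = 5e15 * 7001.99 * exp(-9.19519) = 3.55e+15 cm^-3

3.55e+15


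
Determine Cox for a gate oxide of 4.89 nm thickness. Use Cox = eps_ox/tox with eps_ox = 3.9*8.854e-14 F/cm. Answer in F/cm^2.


Step 1: eps_ox = 3.9 * 8.854e-14 = 3.45306e-13 F/cm
Step 2: tox in cm = 4.89 nm * 1e-7 = 4.8900e-07 cm
Step 3: Cox = 3.45306e-13 / 4.8900e-07 = 7.06e-07 F/cm^2

7.06e-07


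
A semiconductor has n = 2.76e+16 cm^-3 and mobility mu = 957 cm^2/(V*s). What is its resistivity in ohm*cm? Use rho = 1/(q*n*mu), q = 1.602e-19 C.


Step 1: sigma = q * n * mu = 1.602e-19 * 2.76e+16 * 957 = 4.23139e+00 S/cm
Step 2: rho = 1 / sigma = 1 / 4.23139e+00 = 0.2363 ohm*cm

0.2363


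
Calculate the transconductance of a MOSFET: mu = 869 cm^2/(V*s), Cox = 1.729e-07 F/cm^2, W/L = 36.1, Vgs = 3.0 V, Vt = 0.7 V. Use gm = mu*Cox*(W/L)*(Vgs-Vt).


Step 1: Vov = Vgs - Vt = 3.0 - 0.7 = 2.3 V
Step 2: gm = mu * Cox * (W/L) * Vov
Step 3: gm = 869 * 1.729e-07 * 36.1 * 2.3 = 1.25e-02 S

1.25e-02


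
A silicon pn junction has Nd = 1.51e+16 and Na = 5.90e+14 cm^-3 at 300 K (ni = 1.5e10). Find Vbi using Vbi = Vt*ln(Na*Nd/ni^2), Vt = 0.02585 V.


Step 1: Compute Na*Nd/ni^2 = 5.90e+14 * 1.51e+16 / (1.5e10)^2 = 3.9596e+10
Step 2: ln(3.9596e+10) = 24.4020
Step 3: Vbi = 0.02585 * 24.4020 = 0.631 V

0.631


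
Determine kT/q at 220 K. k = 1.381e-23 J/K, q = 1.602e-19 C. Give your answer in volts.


Step 1: kT = 1.381e-23 * 220 = 3.0382e-21 J
Step 2: Vt = kT/q = 3.0382e-21 / 1.602e-19
Step 3: Vt = 0.01897 V

0.01897


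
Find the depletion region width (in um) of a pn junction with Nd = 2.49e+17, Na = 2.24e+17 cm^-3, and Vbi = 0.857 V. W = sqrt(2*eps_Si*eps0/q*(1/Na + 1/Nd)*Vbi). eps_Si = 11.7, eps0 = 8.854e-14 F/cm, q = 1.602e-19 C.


Step 1: 1/Na + 1/Nd = 1/2.24e+17 + 1/2.49e+17 = 8.48035e-18
Step 2: 2*eps*eps0/q = 2*11.7*8.854e-14/1.602e-19 = 1.293281e+07
Step 3: W^2 = 1.293281e+07 * 8.48035e-18 * 0.857 = 9.39913e-11
Step 4: W = sqrt(9.39913e-11) = 9.695e-06 cm = 0.09695 um

0.09695


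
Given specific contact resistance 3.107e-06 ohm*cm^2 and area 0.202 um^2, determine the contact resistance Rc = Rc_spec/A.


Step 1: Convert area to cm^2: 0.202 um^2 = 2.0200e-09 cm^2
Step 2: Rc = Rc_spec / A = 3.107e-06 / 2.0200e-09
Step 3: Rc = 1.54e+03 ohms

1.54e+03


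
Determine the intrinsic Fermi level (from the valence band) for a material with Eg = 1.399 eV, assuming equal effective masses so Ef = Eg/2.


Step 1: For an intrinsic semiconductor, the Fermi level sits at midgap.
Step 2: Ef = Eg / 2 = 1.399 / 2 = 0.6995 eV

0.6995


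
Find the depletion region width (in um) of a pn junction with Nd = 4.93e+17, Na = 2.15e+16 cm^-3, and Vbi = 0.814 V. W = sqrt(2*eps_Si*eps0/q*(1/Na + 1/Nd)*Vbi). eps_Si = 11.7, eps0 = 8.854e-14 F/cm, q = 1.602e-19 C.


Step 1: 1/Na + 1/Nd = 1/2.15e+16 + 1/4.93e+17 = 4.85400e-17
Step 2: 2*eps*eps0/q = 2*11.7*8.854e-14/1.602e-19 = 1.293281e+07
Step 3: W^2 = 1.293281e+07 * 4.85400e-17 * 0.814 = 5.10995e-10
Step 4: W = sqrt(5.10995e-10) = 2.261e-05 cm = 0.2261 um

0.2261


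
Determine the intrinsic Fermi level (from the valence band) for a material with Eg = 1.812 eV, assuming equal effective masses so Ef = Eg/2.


Step 1: For an intrinsic semiconductor, the Fermi level sits at midgap.
Step 2: Ef = Eg / 2 = 1.812 / 2 = 0.906 eV

0.906


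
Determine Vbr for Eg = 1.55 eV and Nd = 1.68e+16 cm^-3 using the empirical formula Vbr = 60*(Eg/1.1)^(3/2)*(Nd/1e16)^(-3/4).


Step 1: Eg/1.1 = 1.55/1.1 = 1.409091
Step 2: (Eg/1.1)^1.5 = 1.409091^1.5 = 1.672663
Step 3: (Nd/1e16)^(-0.75) = (1.68)^(-0.75) = 0.677670
Step 4: Vbr = 60 * 1.672663 * 0.677670 = 68.0 V

68.0


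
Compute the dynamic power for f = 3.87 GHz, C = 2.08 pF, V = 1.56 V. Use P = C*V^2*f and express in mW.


Step 1: V^2 = 1.56^2 = 2.4336 V^2
Step 2: P = C*V^2*f = 2.08e-12 F * 2.4336 * 3.87e9 Hz
Step 3: P = 1.958950656e-02 W
Step 4: P = 19.59 mW

19.59


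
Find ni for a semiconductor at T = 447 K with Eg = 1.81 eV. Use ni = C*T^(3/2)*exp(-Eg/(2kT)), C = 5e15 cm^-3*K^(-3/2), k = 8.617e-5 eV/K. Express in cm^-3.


Step 1: Compute kT = 8.617e-5 * 447 = 0.03851799 eV
Step 2: Exponent = -Eg/(2kT) = -1.81/(2*0.03851799) = -23.49551
Step 3: T^(3/2) = 447^1.5 = 9450.64
Step 4: ni = 5e15 * 9450.64 * exp(-23.49551) = 2.95e+09 cm^-3

2.95e+09


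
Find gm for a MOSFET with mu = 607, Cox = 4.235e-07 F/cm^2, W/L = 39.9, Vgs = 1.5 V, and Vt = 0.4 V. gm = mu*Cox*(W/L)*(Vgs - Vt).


Step 1: Vov = Vgs - Vt = 1.5 - 0.4 = 1.1 V
Step 2: gm = mu * Cox * (W/L) * Vov
Step 3: gm = 607 * 4.235e-07 * 39.9 * 1.1 = 1.13e-02 S

1.13e-02


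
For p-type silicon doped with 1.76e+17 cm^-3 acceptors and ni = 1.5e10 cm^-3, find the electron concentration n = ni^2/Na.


Step 1: Majority hole concentration p ≈ Na = 1.76e+17 cm^-3
Step 2: n = ni^2 / Na = (1.5e10)^2 / 1.76e+17
Step 3: n = 1.28e+03 cm^-3

1.28e+03


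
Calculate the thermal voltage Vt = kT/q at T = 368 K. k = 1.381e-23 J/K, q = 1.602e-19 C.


Step 1: kT = 1.381e-23 * 368 = 5.08208e-21 J
Step 2: Vt = kT/q = 5.08208e-21 / 1.602e-19
Step 3: Vt = 0.03172 V

0.03172


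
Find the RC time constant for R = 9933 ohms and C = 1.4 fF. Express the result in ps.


Step 1: tau = R * C
Step 2: tau = 9933 * 1.4 fF = 9933 * 1.4e-15 F
Step 3: tau = 1.39062e-11 s = 13.9062 ps

13.9062


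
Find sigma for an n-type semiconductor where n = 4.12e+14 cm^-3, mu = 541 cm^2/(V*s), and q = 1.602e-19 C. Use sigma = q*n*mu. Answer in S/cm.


Step 1: sigma = q * n * mu
Step 2: sigma = 1.602e-19 * 4.12e+14 * 541
Step 3: sigma = 3.571e-02 S/cm

3.571e-02


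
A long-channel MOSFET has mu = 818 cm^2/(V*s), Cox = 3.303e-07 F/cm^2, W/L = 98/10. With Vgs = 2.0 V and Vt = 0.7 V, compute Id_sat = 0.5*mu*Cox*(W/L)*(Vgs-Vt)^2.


Step 1: Overdrive voltage Vov = Vgs - Vt = 2.0 - 0.7 = 1.3 V
Step 2: W/L = 98/10 = 9.8
Step 3: Id = 0.5 * 818 * 3.303e-07 * 9.8 * 1.3^2
Step 4: Id = 2.24e-03 A

2.24e-03


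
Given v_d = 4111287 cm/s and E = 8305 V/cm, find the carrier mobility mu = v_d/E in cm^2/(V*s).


Step 1: mu = v_d / E
Step 2: mu = 4111287 / 8305
Step 3: mu = 495.04 cm^2/(V*s)

495.04


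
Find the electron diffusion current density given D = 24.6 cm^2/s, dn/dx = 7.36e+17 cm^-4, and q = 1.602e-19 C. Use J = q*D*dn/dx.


Step 1: J = q * D * (dn/dx)
Step 2: J = 1.602e-19 * 24.6 * 7.36e+17
Step 3: J = 2.90e+00 A/cm^2

2.90e+00


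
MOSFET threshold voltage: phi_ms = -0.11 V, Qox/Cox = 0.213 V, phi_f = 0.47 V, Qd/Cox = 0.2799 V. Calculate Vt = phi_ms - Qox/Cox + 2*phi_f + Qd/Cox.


Step 1: Vt = phi_ms - Qox/Cox + 2*phi_f + Qd/Cox
Step 2: Vt = -0.11 - 0.213 + 2*0.47 + 0.2799
Step 3: Vt = -0.11 - 0.213 + 0.94 + 0.2799
Step 4: Vt = 0.8969 V

0.8969


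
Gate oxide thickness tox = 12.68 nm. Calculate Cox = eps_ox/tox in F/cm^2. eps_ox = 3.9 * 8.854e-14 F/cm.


Step 1: eps_ox = 3.9 * 8.854e-14 = 3.45306e-13 F/cm
Step 2: tox in cm = 12.68 nm * 1e-7 = 1.2680e-06 cm
Step 3: Cox = 3.45306e-13 / 1.2680e-06 = 2.72e-07 F/cm^2

2.72e-07


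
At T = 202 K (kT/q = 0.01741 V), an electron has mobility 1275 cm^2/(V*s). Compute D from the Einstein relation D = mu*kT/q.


Step 1: D = mu * (kT/q)
Step 2: D = 1275 * 0.01741
Step 3: D = 22.2 cm^2/s

22.2


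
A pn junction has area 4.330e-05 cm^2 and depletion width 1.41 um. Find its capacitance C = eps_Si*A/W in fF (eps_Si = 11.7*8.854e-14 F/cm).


Step 1: eps_Si = 11.7 * 8.854e-14 = 1.035918e-12 F/cm
Step 2: W in cm = 1.41 * 1e-4 = 1.41e-04 cm
Step 3: C = 1.035918e-12 * 4.330e-05 / 1.41e-04 = 3.181223e-13 F
Step 4: C = 318.12 fF

318.12


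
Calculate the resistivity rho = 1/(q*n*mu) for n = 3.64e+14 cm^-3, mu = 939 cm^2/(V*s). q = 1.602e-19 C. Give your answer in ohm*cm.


Step 1: sigma = q * n * mu = 1.602e-19 * 3.64e+14 * 939 = 5.47557e-02 S/cm
Step 2: rho = 1 / sigma = 1 / 5.47557e-02 = 18.26 ohm*cm

18.26


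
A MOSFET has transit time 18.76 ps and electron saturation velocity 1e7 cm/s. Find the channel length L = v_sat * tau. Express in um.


Step 1: tau in seconds = 18.76 ps * 1e-12 = 1.8760e-11 s
Step 2: L = v_sat * tau = 1e7 * 1.8760e-11 = 1.8760e-04 cm
Step 3: L in um = 1.8760e-04 * 1e4 = 1.876 um

1.876


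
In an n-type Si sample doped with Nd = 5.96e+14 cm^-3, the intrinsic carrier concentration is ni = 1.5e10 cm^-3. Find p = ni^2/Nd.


Step 1: Since Nd >> ni, n ≈ Nd = 5.96e+14 cm^-3
Step 2: p = ni^2 / n = (1.5e10)^2 / 5.96e+14
Step 3: p = 2.25e20 / 5.96e+14 = 3.78e+05 cm^-3

3.78e+05


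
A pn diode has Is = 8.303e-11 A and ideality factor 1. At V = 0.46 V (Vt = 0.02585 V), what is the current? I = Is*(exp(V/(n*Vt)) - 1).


Step 1: V/(n*Vt) = 0.46/(1*0.02585) = 17.7950
Step 2: exp(17.7950) = 5.3490e+07
Step 3: I = 8.303e-11 * (5.3490e+07 - 1) = 4.44e-03 A

4.44e-03


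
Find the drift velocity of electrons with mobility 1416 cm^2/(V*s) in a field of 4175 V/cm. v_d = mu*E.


Step 1: v_d = mu * E
Step 2: v_d = 1416 * 4175 = 5911800
Step 3: v_d = 5.91e+06 cm/s

5.91e+06


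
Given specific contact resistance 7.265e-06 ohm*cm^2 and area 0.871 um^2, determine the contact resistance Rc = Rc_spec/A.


Step 1: Convert area to cm^2: 0.871 um^2 = 8.7100e-09 cm^2
Step 2: Rc = Rc_spec / A = 7.265e-06 / 8.7100e-09
Step 3: Rc = 8.34e+02 ohms

8.34e+02


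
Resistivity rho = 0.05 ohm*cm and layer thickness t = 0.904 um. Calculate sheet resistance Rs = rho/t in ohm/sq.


Step 1: Convert thickness to cm: t = 0.904 um = 9.0400e-05 cm
Step 2: Rs = rho / t = 0.05 / 9.0400e-05
Step 3: Rs = 553.1 ohm/sq

553.1


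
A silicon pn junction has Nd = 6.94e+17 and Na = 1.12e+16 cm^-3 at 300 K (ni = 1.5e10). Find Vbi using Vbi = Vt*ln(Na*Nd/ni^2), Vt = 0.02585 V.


Step 1: Compute Na*Nd/ni^2 = 1.12e+16 * 6.94e+17 / (1.5e10)^2 = 3.4546e+13
Step 2: ln(3.4546e+13) = 31.1733
Step 3: Vbi = 0.02585 * 31.1733 = 0.806 V

0.806


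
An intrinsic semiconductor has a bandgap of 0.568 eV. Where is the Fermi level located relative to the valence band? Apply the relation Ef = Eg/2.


Step 1: For an intrinsic semiconductor, the Fermi level sits at midgap.
Step 2: Ef = Eg / 2 = 0.568 / 2 = 0.284 eV

0.284


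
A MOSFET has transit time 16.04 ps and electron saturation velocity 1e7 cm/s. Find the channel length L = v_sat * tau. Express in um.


Step 1: tau in seconds = 16.04 ps * 1e-12 = 1.6040e-11 s
Step 2: L = v_sat * tau = 1e7 * 1.6040e-11 = 1.6040e-04 cm
Step 3: L in um = 1.6040e-04 * 1e4 = 1.604 um

1.604


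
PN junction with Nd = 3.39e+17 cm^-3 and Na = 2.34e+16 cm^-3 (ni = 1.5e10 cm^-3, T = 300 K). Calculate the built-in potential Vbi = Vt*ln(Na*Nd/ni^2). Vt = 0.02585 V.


Step 1: Compute Na*Nd/ni^2 = 2.34e+16 * 3.39e+17 / (1.5e10)^2 = 3.5256e+13
Step 2: ln(3.5256e+13) = 31.1937
Step 3: Vbi = 0.02585 * 31.1937 = 0.806 V

0.806


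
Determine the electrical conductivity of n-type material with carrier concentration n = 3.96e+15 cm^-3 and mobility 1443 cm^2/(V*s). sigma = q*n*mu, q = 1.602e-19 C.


Step 1: sigma = q * n * mu
Step 2: sigma = 1.602e-19 * 3.96e+15 * 1443
Step 3: sigma = 9.154e-01 S/cm

9.154e-01


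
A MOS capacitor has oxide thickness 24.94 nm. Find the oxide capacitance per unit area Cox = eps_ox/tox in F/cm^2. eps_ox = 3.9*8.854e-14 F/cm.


Step 1: eps_ox = 3.9 * 8.854e-14 = 3.45306e-13 F/cm
Step 2: tox in cm = 24.94 nm * 1e-7 = 2.4940e-06 cm
Step 3: Cox = 3.45306e-13 / 2.4940e-06 = 1.38e-07 F/cm^2

1.38e-07


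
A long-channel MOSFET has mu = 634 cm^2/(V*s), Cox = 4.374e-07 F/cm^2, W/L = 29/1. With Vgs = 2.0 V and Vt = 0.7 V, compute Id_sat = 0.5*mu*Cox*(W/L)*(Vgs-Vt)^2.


Step 1: Overdrive voltage Vov = Vgs - Vt = 2.0 - 0.7 = 1.3 V
Step 2: W/L = 29/1 = 29
Step 3: Id = 0.5 * 634 * 4.374e-07 * 29 * 1.3^2
Step 4: Id = 6.80e-03 A

6.80e-03


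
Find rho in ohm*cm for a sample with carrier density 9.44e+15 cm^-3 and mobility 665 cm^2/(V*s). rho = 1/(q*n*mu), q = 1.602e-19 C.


Step 1: sigma = q * n * mu = 1.602e-19 * 9.44e+15 * 665 = 1.00567e+00 S/cm
Step 2: rho = 1 / sigma = 1 / 1.00567e+00 = 0.9944 ohm*cm

0.9944


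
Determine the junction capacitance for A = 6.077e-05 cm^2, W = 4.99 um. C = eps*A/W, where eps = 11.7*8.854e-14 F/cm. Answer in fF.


Step 1: eps_Si = 11.7 * 8.854e-14 = 1.035918e-12 F/cm
Step 2: W in cm = 4.99 * 1e-4 = 4.99e-04 cm
Step 3: C = 1.035918e-12 * 6.077e-05 / 4.99e-04 = 1.261578e-13 F
Step 4: C = 126.16 fF

126.16


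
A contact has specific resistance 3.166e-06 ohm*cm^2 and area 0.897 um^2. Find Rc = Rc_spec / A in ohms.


Step 1: Convert area to cm^2: 0.897 um^2 = 8.9700e-09 cm^2
Step 2: Rc = Rc_spec / A = 3.166e-06 / 8.9700e-09
Step 3: Rc = 3.53e+02 ohms

3.53e+02


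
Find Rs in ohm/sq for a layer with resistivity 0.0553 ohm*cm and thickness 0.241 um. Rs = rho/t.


Step 1: Convert thickness to cm: t = 0.241 um = 2.4100e-05 cm
Step 2: Rs = rho / t = 0.0553 / 2.4100e-05
Step 3: Rs = 2294.6 ohm/sq

2294.6


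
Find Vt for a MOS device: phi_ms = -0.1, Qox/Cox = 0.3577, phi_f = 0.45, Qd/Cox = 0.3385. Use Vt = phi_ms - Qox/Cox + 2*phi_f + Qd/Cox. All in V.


Step 1: Vt = phi_ms - Qox/Cox + 2*phi_f + Qd/Cox
Step 2: Vt = -0.1 - 0.3577 + 2*0.45 + 0.3385
Step 3: Vt = -0.1 - 0.3577 + 0.9 + 0.3385
Step 4: Vt = 0.7808 V

0.7808


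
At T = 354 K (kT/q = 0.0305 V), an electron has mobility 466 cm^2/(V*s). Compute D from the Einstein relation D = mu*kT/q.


Step 1: D = mu * (kT/q)
Step 2: D = 466 * 0.0305
Step 3: D = 14.21 cm^2/s

14.21


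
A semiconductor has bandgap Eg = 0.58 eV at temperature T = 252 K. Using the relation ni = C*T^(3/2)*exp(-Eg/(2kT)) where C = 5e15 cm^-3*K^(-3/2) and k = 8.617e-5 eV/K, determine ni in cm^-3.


Step 1: Compute kT = 8.617e-5 * 252 = 0.02171484 eV
Step 2: Exponent = -Eg/(2kT) = -0.58/(2*0.02171484) = -13.35492
Step 3: T^(3/2) = 252^1.5 = 4000.38
Step 4: ni = 5e15 * 4000.38 * exp(-13.35492) = 3.17e+13 cm^-3

3.17e+13


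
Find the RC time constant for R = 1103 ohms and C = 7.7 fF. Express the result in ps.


Step 1: tau = R * C
Step 2: tau = 1103 * 7.7 fF = 1103 * 7.7e-15 F
Step 3: tau = 8.4931e-12 s = 8.4931 ps

8.4931


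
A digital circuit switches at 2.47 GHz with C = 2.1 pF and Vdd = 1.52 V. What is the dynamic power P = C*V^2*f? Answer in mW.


Step 1: V^2 = 1.52^2 = 2.3104 V^2
Step 2: P = C*V^2*f = 2.1e-12 F * 2.3104 * 2.47e9 Hz
Step 3: P = 1.19840448e-02 W
Step 4: P = 11.984 mW

11.984


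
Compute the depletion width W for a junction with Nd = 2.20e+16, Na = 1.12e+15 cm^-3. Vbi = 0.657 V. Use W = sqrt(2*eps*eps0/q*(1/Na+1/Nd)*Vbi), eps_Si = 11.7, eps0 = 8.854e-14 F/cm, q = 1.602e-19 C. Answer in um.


Step 1: 1/Na + 1/Nd = 1/1.12e+15 + 1/2.20e+16 = 9.38312e-16
Step 2: 2*eps*eps0/q = 2*11.7*8.854e-14/1.602e-19 = 1.293281e+07
Step 3: W^2 = 1.293281e+07 * 9.38312e-16 * 0.657 = 7.97270e-09
Step 4: W = sqrt(7.97270e-09) = 8.929e-05 cm = 0.8929 um

0.8929


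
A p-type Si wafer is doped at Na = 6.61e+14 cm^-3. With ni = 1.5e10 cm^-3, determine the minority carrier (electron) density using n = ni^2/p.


Step 1: Majority hole concentration p ≈ Na = 6.61e+14 cm^-3
Step 2: n = ni^2 / Na = (1.5e10)^2 / 6.61e+14
Step 3: n = 3.40e+05 cm^-3

3.40e+05


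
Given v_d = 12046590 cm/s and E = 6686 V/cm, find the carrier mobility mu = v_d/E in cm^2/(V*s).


Step 1: mu = v_d / E
Step 2: mu = 12046590 / 6686
Step 3: mu = 1801.76 cm^2/(V*s)

1801.76


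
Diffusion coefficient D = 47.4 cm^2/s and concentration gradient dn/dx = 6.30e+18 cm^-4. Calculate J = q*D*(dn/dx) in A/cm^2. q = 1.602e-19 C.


Step 1: J = q * D * (dn/dx)
Step 2: J = 1.602e-19 * 47.4 * 6.30e+18
Step 3: J = 4.78e+01 A/cm^2

4.78e+01


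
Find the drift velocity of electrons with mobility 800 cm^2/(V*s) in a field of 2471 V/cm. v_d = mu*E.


Step 1: v_d = mu * E
Step 2: v_d = 800 * 2471 = 1976800
Step 3: v_d = 1.98e+06 cm/s

1.98e+06


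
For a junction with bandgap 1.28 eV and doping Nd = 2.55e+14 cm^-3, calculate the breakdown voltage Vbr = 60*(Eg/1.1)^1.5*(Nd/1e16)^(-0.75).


Step 1: Eg/1.1 = 1.28/1.1 = 1.163636
Step 2: (Eg/1.1)^1.5 = 1.163636^1.5 = 1.255237
Step 3: (Nd/1e16)^(-0.75) = (0.0255)^(-0.75) = 15.670933
Step 4: Vbr = 60 * 1.255237 * 15.670933 = 1180.2 V

1180.2


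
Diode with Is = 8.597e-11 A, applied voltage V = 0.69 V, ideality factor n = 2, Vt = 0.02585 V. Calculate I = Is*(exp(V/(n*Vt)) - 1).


Step 1: V/(n*Vt) = 0.69/(2*0.02585) = 13.3462
Step 2: exp(13.3462) = 6.2543e+05
Step 3: I = 8.597e-11 * (6.2543e+05 - 1) = 5.38e-05 A

5.38e-05


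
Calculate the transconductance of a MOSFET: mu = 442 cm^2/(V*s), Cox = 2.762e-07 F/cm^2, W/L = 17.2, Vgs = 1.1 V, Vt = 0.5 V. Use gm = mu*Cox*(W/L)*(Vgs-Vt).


Step 1: Vov = Vgs - Vt = 1.1 - 0.5 = 0.6 V
Step 2: gm = mu * Cox * (W/L) * Vov
Step 3: gm = 442 * 2.762e-07 * 17.2 * 0.6 = 1.26e-03 S

1.26e-03


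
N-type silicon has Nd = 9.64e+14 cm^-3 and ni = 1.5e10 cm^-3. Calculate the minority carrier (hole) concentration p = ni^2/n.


Step 1: Since Nd >> ni, n ≈ Nd = 9.64e+14 cm^-3
Step 2: p = ni^2 / n = (1.5e10)^2 / 9.64e+14
Step 3: p = 2.25e20 / 9.64e+14 = 2.33e+05 cm^-3

2.33e+05


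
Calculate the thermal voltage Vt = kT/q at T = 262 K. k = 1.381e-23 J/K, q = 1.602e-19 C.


Step 1: kT = 1.381e-23 * 262 = 3.61822e-21 J
Step 2: Vt = kT/q = 3.61822e-21 / 1.602e-19
Step 3: Vt = 0.02259 V

0.02259


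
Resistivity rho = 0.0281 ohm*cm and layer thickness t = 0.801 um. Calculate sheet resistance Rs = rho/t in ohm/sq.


Step 1: Convert thickness to cm: t = 0.801 um = 8.0100e-05 cm
Step 2: Rs = rho / t = 0.0281 / 8.0100e-05
Step 3: Rs = 350.8 ohm/sq

350.8


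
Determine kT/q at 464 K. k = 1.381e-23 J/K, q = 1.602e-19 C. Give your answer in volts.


Step 1: kT = 1.381e-23 * 464 = 6.40784e-21 J
Step 2: Vt = kT/q = 6.40784e-21 / 1.602e-19
Step 3: Vt = 0.04 V

0.04


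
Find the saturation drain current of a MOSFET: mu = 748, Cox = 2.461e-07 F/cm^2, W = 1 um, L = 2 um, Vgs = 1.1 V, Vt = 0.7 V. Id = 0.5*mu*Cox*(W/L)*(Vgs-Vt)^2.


Step 1: Overdrive voltage Vov = Vgs - Vt = 1.1 - 0.7 = 0.4 V
Step 2: W/L = 1/2 = 0.5
Step 3: Id = 0.5 * 748 * 2.461e-07 * 0.5 * 0.4^2
Step 4: Id = 7.36e-06 A

7.36e-06


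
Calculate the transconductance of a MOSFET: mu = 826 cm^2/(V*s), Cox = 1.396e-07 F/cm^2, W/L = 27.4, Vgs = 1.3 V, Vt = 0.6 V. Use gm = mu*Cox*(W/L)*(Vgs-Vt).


Step 1: Vov = Vgs - Vt = 1.3 - 0.6 = 0.7 V
Step 2: gm = mu * Cox * (W/L) * Vov
Step 3: gm = 826 * 1.396e-07 * 27.4 * 0.7 = 2.21e-03 S

2.21e-03


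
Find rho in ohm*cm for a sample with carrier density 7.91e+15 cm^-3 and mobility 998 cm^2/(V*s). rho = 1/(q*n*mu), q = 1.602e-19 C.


Step 1: sigma = q * n * mu = 1.602e-19 * 7.91e+15 * 998 = 1.26465e+00 S/cm
Step 2: rho = 1 / sigma = 1 / 1.26465e+00 = 0.7907 ohm*cm

0.7907


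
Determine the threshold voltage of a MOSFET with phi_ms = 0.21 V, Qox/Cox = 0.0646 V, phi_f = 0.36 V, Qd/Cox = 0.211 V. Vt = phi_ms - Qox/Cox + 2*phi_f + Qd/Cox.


Step 1: Vt = phi_ms - Qox/Cox + 2*phi_f + Qd/Cox
Step 2: Vt = 0.21 - 0.0646 + 2*0.36 + 0.211
Step 3: Vt = 0.21 - 0.0646 + 0.72 + 0.211
Step 4: Vt = 1.0764 V

1.0764


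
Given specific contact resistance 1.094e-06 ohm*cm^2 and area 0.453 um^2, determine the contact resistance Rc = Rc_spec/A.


Step 1: Convert area to cm^2: 0.453 um^2 = 4.5300e-09 cm^2
Step 2: Rc = Rc_spec / A = 1.094e-06 / 4.5300e-09
Step 3: Rc = 2.42e+02 ohms

2.42e+02


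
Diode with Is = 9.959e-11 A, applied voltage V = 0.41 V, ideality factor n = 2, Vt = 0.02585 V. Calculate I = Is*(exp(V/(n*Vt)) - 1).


Step 1: V/(n*Vt) = 0.41/(2*0.02585) = 7.9304
Step 2: exp(7.9304) = 2.7805e+03
Step 3: I = 9.959e-11 * (2.7805e+03 - 1) = 2.77e-07 A

2.77e-07


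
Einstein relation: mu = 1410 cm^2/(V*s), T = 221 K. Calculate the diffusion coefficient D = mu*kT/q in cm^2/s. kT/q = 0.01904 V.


Step 1: D = mu * (kT/q)
Step 2: D = 1410 * 0.01904
Step 3: D = 26.85 cm^2/s

26.85


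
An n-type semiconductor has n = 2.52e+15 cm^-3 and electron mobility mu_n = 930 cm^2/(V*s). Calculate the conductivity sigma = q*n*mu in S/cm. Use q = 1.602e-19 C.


Step 1: sigma = q * n * mu
Step 2: sigma = 1.602e-19 * 2.52e+15 * 930
Step 3: sigma = 3.754e-01 S/cm

3.754e-01


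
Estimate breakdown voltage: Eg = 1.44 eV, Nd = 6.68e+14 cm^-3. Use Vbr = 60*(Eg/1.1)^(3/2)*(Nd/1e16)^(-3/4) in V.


Step 1: Eg/1.1 = 1.44/1.1 = 1.309091
Step 2: (Eg/1.1)^1.5 = 1.309091^1.5 = 1.497803
Step 3: (Nd/1e16)^(-0.75) = (0.0668)^(-0.75) = 7.610578
Step 4: Vbr = 60 * 1.497803 * 7.610578 = 683.9 V

683.9


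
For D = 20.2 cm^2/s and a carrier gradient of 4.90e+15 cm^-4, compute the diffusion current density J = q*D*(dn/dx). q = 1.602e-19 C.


Step 1: J = q * D * (dn/dx)
Step 2: J = 1.602e-19 * 20.2 * 4.90e+15
Step 3: J = 1.59e-02 A/cm^2

1.59e-02


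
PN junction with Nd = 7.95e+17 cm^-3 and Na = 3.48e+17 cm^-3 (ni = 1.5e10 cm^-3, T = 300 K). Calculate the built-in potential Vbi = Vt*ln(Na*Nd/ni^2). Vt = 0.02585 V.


Step 1: Compute Na*Nd/ni^2 = 3.48e+17 * 7.95e+17 / (1.5e10)^2 = 1.2296e+15
Step 2: ln(1.2296e+15) = 34.7455
Step 3: Vbi = 0.02585 * 34.7455 = 0.898 V

0.898


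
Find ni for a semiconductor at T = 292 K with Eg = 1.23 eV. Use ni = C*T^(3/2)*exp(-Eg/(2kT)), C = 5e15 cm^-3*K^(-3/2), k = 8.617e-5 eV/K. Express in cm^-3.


Step 1: Compute kT = 8.617e-5 * 292 = 0.02516164 eV
Step 2: Exponent = -Eg/(2kT) = -1.23/(2*0.02516164) = -24.44197
Step 3: T^(3/2) = 292^1.5 = 4989.70
Step 4: ni = 5e15 * 4989.70 * exp(-24.44197) = 6.05e+08 cm^-3

6.05e+08


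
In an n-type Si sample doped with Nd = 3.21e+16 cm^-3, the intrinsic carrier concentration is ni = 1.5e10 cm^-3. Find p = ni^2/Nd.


Step 1: Since Nd >> ni, n ≈ Nd = 3.21e+16 cm^-3
Step 2: p = ni^2 / n = (1.5e10)^2 / 3.21e+16
Step 3: p = 2.25e20 / 3.21e+16 = 7.01e+03 cm^-3

7.01e+03


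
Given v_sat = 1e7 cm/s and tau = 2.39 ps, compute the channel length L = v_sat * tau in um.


Step 1: tau in seconds = 2.39 ps * 1e-12 = 2.3900e-12 s
Step 2: L = v_sat * tau = 1e7 * 2.3900e-12 = 2.3900e-05 cm
Step 3: L in um = 2.3900e-05 * 1e4 = 0.239 um

0.239


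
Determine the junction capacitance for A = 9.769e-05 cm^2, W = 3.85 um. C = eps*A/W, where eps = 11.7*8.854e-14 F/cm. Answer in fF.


Step 1: eps_Si = 11.7 * 8.854e-14 = 1.035918e-12 F/cm
Step 2: W in cm = 3.85 * 1e-4 = 3.85e-04 cm
Step 3: C = 1.035918e-12 * 9.769e-05 / 3.85e-04 = 2.628541e-13 F
Step 4: C = 262.85 fF

262.85


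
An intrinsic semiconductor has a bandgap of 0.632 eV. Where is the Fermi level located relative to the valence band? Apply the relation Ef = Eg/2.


Step 1: For an intrinsic semiconductor, the Fermi level sits at midgap.
Step 2: Ef = Eg / 2 = 0.632 / 2 = 0.316 eV

0.316


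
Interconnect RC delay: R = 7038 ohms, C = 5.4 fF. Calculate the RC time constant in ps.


Step 1: tau = R * C
Step 2: tau = 7038 * 5.4 fF = 7038 * 5.4e-15 F
Step 3: tau = 3.80052e-11 s = 38.0052 ps

38.0052


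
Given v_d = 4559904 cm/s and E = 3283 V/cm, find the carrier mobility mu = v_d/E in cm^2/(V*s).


Step 1: mu = v_d / E
Step 2: mu = 4559904 / 3283
Step 3: mu = 1388.94 cm^2/(V*s)

1388.94


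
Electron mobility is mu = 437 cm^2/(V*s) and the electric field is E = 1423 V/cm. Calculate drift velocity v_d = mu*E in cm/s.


Step 1: v_d = mu * E
Step 2: v_d = 437 * 1423 = 621851
Step 3: v_d = 6.22e+05 cm/s

6.22e+05


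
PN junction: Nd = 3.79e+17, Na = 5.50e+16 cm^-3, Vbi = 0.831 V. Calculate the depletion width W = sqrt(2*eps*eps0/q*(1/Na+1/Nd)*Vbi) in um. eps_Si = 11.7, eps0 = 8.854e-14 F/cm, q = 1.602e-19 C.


Step 1: 1/Na + 1/Nd = 1/5.50e+16 + 1/3.79e+17 = 2.08203e-17
Step 2: 2*eps*eps0/q = 2*11.7*8.854e-14/1.602e-19 = 1.293281e+07
Step 3: W^2 = 1.293281e+07 * 2.08203e-17 * 0.831 = 2.23759e-10
Step 4: W = sqrt(2.23759e-10) = 1.496e-05 cm = 0.1496 um

0.1496


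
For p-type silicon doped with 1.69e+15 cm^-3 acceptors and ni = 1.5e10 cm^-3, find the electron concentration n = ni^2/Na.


Step 1: Majority hole concentration p ≈ Na = 1.69e+15 cm^-3
Step 2: n = ni^2 / Na = (1.5e10)^2 / 1.69e+15
Step 3: n = 1.33e+05 cm^-3

1.33e+05


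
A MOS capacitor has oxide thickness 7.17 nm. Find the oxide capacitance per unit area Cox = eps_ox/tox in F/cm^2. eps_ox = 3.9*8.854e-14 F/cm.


Step 1: eps_ox = 3.9 * 8.854e-14 = 3.45306e-13 F/cm
Step 2: tox in cm = 7.17 nm * 1e-7 = 7.1700e-07 cm
Step 3: Cox = 3.45306e-13 / 7.1700e-07 = 4.82e-07 F/cm^2

4.82e-07


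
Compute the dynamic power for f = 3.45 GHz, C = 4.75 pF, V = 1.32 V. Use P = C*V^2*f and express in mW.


Step 1: V^2 = 1.32^2 = 1.7424 V^2
Step 2: P = C*V^2*f = 4.75e-12 F * 1.7424 * 3.45e9 Hz
Step 3: P = 2.855358e-02 W
Step 4: P = 28.554 mW

28.554


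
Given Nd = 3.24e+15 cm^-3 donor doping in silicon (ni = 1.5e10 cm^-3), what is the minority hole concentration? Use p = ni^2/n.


Step 1: Since Nd >> ni, n ≈ Nd = 3.24e+15 cm^-3
Step 2: p = ni^2 / n = (1.5e10)^2 / 3.24e+15
Step 3: p = 2.25e20 / 3.24e+15 = 6.94e+04 cm^-3

6.94e+04


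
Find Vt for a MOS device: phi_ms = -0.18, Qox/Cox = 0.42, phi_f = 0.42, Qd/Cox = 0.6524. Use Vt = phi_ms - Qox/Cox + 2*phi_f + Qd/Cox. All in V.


Step 1: Vt = phi_ms - Qox/Cox + 2*phi_f + Qd/Cox
Step 2: Vt = -0.18 - 0.42 + 2*0.42 + 0.6524
Step 3: Vt = -0.18 - 0.42 + 0.84 + 0.6524
Step 4: Vt = 0.8924 V

0.8924


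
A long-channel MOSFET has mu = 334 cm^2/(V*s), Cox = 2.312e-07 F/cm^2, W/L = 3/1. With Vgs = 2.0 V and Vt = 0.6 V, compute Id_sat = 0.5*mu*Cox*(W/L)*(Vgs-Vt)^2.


Step 1: Overdrive voltage Vov = Vgs - Vt = 2.0 - 0.6 = 1.4 V
Step 2: W/L = 3/1 = 3
Step 3: Id = 0.5 * 334 * 2.312e-07 * 3 * 1.4^2
Step 4: Id = 2.27e-04 A

2.27e-04


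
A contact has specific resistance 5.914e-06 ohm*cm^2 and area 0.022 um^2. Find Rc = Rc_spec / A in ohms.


Step 1: Convert area to cm^2: 0.022 um^2 = 2.2000e-10 cm^2
Step 2: Rc = Rc_spec / A = 5.914e-06 / 2.2000e-10
Step 3: Rc = 2.69e+04 ohms

2.69e+04
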